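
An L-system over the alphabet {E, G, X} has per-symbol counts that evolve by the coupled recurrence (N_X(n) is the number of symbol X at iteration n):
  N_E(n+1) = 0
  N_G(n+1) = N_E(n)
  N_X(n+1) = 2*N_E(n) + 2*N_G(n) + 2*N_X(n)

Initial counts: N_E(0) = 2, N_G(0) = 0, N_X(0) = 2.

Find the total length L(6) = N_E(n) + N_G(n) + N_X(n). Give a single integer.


Step 0: N_E=2, N_G=0, N_X=2, L=4
Step 1: N_E=0, N_G=2, N_X=8, L=10
Step 2: N_E=0, N_G=0, N_X=20, L=20
Step 3: N_E=0, N_G=0, N_X=40, L=40
Step 4: N_E=0, N_G=0, N_X=80, L=80
Step 5: N_E=0, N_G=0, N_X=160, L=160
Step 6: N_E=0, N_G=0, N_X=320, L=320

Answer: 320


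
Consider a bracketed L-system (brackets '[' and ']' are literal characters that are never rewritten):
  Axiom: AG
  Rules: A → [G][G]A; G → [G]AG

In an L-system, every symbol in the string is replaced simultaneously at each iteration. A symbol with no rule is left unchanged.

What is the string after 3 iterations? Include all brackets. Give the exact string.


Step 0: AG
Step 1: [G][G]A[G]AG
Step 2: [[G]AG][[G]AG][G][G]A[[G]AG][G][G]A[G]AG
Step 3: [[[G]AG][G][G]A[G]AG][[[G]AG][G][G]A[G]AG][[G]AG][[G]AG][G][G]A[[[G]AG][G][G]A[G]AG][[G]AG][[G]AG][G][G]A[[G]AG][G][G]A[G]AG

Answer: [[[G]AG][G][G]A[G]AG][[[G]AG][G][G]A[G]AG][[G]AG][[G]AG][G][G]A[[[G]AG][G][G]A[G]AG][[G]AG][[G]AG][G][G]A[[G]AG][G][G]A[G]AG


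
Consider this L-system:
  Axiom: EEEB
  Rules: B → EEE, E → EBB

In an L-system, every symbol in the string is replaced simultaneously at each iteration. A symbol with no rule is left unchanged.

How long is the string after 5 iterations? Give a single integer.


Step 0: length = 4
Step 1: length = 12
Step 2: length = 36
Step 3: length = 108
Step 4: length = 324
Step 5: length = 972

Answer: 972


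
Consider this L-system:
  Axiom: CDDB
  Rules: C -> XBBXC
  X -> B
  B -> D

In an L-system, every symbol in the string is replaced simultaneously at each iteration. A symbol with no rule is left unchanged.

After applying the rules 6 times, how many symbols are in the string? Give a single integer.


Step 0: length = 4
Step 1: length = 8
Step 2: length = 12
Step 3: length = 16
Step 4: length = 20
Step 5: length = 24
Step 6: length = 28

Answer: 28


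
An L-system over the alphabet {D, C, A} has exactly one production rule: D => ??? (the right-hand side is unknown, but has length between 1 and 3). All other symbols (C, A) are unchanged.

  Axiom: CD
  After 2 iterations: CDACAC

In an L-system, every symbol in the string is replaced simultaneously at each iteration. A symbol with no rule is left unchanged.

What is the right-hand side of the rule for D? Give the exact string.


Answer: DAC

Derivation:
Trying D => DAC:
  Step 0: CD
  Step 1: CDAC
  Step 2: CDACAC
Matches the given result.


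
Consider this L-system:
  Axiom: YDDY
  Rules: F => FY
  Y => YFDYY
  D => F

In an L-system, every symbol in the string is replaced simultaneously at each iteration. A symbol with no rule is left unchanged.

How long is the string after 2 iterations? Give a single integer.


Answer: 40

Derivation:
Step 0: length = 4
Step 1: length = 12
Step 2: length = 40


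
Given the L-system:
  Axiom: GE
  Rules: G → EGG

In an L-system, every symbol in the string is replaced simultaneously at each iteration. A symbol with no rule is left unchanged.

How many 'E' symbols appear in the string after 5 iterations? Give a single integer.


Answer: 32

Derivation:
Step 0: GE  (1 'E')
Step 1: EGGE  (2 'E')
Step 2: EEGGEGGE  (4 'E')
Step 3: EEEGGEGGEEGGEGGE  (8 'E')
Step 4: EEEEGGEGGEEGGEGGEEEGGEGGEEGGEGGE  (16 'E')
Step 5: EEEEEGGEGGEEGGEGGEEEGGEGGEEGGEGGEEEEGGEGGEEGGEGGEEEGGEGGEEGGEGGE  (32 'E')


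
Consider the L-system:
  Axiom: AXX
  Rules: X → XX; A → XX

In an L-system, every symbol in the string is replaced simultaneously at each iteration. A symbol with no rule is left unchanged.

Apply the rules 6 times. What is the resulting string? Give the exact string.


Step 0: AXX
Step 1: XXXXXX
Step 2: XXXXXXXXXXXX
Step 3: XXXXXXXXXXXXXXXXXXXXXXXX
Step 4: XXXXXXXXXXXXXXXXXXXXXXXXXXXXXXXXXXXXXXXXXXXXXXXX
Step 5: XXXXXXXXXXXXXXXXXXXXXXXXXXXXXXXXXXXXXXXXXXXXXXXXXXXXXXXXXXXXXXXXXXXXXXXXXXXXXXXXXXXXXXXXXXXXXXXX
Step 6: XXXXXXXXXXXXXXXXXXXXXXXXXXXXXXXXXXXXXXXXXXXXXXXXXXXXXXXXXXXXXXXXXXXXXXXXXXXXXXXXXXXXXXXXXXXXXXXXXXXXXXXXXXXXXXXXXXXXXXXXXXXXXXXXXXXXXXXXXXXXXXXXXXXXXXXXXXXXXXXXXXXXXXXXXXXXXXXXXXXXXXXXXXXXXXXX

Answer: XXXXXXXXXXXXXXXXXXXXXXXXXXXXXXXXXXXXXXXXXXXXXXXXXXXXXXXXXXXXXXXXXXXXXXXXXXXXXXXXXXXXXXXXXXXXXXXXXXXXXXXXXXXXXXXXXXXXXXXXXXXXXXXXXXXXXXXXXXXXXXXXXXXXXXXXXXXXXXXXXXXXXXXXXXXXXXXXXXXXXXXXXXXXXXXX


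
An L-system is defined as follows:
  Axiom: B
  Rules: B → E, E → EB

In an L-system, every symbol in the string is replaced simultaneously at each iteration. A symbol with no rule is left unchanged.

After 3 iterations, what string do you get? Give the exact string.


Answer: EBE

Derivation:
Step 0: B
Step 1: E
Step 2: EB
Step 3: EBE


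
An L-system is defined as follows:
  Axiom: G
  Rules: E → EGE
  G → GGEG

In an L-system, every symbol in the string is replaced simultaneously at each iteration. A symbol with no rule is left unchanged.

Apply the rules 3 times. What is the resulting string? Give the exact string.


Step 0: G
Step 1: GGEG
Step 2: GGEGGGEGEGEGGEG
Step 3: GGEGGGEGEGEGGEGGGEGGGEGEGEGGEGEGEGGEGEGEGGEGGGEGEGEGGEG

Answer: GGEGGGEGEGEGGEGGGEGGGEGEGEGGEGEGEGGEGEGEGGEGGGEGEGEGGEG


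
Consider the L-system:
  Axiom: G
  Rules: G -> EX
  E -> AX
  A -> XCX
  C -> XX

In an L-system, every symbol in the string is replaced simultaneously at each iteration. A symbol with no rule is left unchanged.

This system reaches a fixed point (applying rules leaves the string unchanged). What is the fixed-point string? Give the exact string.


Step 0: G
Step 1: EX
Step 2: AXX
Step 3: XCXXX
Step 4: XXXXXX
Step 5: XXXXXX  (unchanged — fixed point at step 4)

Answer: XXXXXX


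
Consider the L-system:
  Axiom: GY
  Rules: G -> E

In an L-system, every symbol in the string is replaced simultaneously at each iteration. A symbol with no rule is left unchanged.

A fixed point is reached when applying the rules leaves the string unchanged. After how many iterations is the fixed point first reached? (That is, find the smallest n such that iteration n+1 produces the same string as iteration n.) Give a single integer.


Step 0: GY
Step 1: EY
Step 2: EY  (unchanged — fixed point at step 1)

Answer: 1


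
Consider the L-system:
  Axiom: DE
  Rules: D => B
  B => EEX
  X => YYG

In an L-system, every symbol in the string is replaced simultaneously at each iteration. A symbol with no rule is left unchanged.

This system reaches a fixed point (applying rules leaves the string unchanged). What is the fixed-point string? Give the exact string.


Answer: EEYYGE

Derivation:
Step 0: DE
Step 1: BE
Step 2: EEXE
Step 3: EEYYGE
Step 4: EEYYGE  (unchanged — fixed point at step 3)


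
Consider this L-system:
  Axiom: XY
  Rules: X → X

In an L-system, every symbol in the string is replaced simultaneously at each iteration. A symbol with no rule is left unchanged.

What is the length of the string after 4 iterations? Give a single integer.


Answer: 2

Derivation:
Step 0: length = 2
Step 1: length = 2
Step 2: length = 2
Step 3: length = 2
Step 4: length = 2


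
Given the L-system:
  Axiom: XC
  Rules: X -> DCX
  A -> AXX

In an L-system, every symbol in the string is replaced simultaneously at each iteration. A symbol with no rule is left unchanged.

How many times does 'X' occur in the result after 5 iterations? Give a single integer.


Step 0: XC  (1 'X')
Step 1: DCXC  (1 'X')
Step 2: DCDCXC  (1 'X')
Step 3: DCDCDCXC  (1 'X')
Step 4: DCDCDCDCXC  (1 'X')
Step 5: DCDCDCDCDCXC  (1 'X')

Answer: 1


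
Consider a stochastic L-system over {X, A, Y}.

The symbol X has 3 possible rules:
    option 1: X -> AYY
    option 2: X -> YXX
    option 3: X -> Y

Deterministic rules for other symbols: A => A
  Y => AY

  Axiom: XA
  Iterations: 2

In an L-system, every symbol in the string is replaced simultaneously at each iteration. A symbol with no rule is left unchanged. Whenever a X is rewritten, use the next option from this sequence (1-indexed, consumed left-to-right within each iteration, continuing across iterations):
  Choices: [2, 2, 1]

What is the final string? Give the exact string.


Answer: AYYXXAYYA

Derivation:
Step 0: XA
Step 1: YXXA  (used choices [2])
Step 2: AYYXXAYYA  (used choices [2, 1])


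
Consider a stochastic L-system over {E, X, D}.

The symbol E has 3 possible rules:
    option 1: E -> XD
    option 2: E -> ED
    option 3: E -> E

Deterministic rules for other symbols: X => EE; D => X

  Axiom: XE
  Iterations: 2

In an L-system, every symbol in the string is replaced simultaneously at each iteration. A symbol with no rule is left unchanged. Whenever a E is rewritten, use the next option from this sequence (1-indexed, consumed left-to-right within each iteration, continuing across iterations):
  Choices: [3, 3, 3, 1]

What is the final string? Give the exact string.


Answer: EEXD

Derivation:
Step 0: XE
Step 1: EEE  (used choices [3])
Step 2: EEXD  (used choices [3, 3, 1])


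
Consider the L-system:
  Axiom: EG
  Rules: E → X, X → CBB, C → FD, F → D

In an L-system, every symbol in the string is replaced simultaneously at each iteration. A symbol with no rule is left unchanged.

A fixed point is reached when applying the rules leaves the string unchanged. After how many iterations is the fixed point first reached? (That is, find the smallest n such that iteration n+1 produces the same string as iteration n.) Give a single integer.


Answer: 4

Derivation:
Step 0: EG
Step 1: XG
Step 2: CBBG
Step 3: FDBBG
Step 4: DDBBG
Step 5: DDBBG  (unchanged — fixed point at step 4)


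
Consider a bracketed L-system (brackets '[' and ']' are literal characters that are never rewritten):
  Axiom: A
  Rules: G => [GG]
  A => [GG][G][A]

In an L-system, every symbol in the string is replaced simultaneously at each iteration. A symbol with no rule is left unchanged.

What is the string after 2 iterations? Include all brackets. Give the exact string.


Answer: [[GG][GG]][[GG]][[GG][G][A]]

Derivation:
Step 0: A
Step 1: [GG][G][A]
Step 2: [[GG][GG]][[GG]][[GG][G][A]]


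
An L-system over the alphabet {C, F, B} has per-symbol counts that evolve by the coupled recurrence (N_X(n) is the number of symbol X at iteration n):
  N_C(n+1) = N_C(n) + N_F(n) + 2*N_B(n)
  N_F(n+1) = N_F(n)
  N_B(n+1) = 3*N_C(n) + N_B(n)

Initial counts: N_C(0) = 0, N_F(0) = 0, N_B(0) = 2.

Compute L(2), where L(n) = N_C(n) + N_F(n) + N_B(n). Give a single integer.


Step 0: N_C=0, N_F=0, N_B=2, L=2
Step 1: N_C=4, N_F=0, N_B=2, L=6
Step 2: N_C=8, N_F=0, N_B=14, L=22

Answer: 22


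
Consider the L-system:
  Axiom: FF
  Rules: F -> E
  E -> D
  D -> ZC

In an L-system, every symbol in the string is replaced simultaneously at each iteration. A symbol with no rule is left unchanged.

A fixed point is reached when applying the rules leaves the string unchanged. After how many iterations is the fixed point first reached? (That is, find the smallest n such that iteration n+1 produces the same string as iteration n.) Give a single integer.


Step 0: FF
Step 1: EE
Step 2: DD
Step 3: ZCZC
Step 4: ZCZC  (unchanged — fixed point at step 3)

Answer: 3


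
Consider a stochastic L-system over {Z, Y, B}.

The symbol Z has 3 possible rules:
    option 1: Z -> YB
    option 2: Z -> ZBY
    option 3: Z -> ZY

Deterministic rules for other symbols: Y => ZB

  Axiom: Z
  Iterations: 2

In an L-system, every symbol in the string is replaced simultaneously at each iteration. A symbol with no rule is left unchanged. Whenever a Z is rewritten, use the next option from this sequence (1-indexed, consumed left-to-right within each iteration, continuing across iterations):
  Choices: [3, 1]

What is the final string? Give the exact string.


Answer: YBZB

Derivation:
Step 0: Z
Step 1: ZY  (used choices [3])
Step 2: YBZB  (used choices [1])


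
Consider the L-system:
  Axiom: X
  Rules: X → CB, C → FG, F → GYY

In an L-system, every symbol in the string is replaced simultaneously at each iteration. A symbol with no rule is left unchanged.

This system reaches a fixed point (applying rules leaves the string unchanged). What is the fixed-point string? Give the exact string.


Step 0: X
Step 1: CB
Step 2: FGB
Step 3: GYYGB
Step 4: GYYGB  (unchanged — fixed point at step 3)

Answer: GYYGB


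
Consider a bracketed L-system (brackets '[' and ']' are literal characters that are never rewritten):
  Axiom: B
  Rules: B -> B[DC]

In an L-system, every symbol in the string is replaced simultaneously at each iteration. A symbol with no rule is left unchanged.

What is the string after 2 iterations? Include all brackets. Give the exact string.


Answer: B[DC][DC]

Derivation:
Step 0: B
Step 1: B[DC]
Step 2: B[DC][DC]


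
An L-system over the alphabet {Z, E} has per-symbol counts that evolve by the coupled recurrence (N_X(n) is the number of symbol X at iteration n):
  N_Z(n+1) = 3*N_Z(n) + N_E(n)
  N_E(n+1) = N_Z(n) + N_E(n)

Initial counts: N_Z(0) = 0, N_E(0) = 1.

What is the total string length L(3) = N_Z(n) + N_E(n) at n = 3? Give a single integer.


Answer: 20

Derivation:
Step 0: N_Z=0, N_E=1, L=1
Step 1: N_Z=1, N_E=1, L=2
Step 2: N_Z=4, N_E=2, L=6
Step 3: N_Z=14, N_E=6, L=20


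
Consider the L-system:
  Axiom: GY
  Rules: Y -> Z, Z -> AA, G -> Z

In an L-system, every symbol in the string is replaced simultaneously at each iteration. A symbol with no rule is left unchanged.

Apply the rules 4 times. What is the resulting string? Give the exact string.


Answer: AAAA

Derivation:
Step 0: GY
Step 1: ZZ
Step 2: AAAA
Step 3: AAAA
Step 4: AAAA


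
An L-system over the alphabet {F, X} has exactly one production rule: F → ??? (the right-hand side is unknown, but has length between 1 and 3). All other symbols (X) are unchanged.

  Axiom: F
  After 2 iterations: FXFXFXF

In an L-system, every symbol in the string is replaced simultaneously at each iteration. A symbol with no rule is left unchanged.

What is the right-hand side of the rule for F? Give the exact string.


Trying F → FXF:
  Step 0: F
  Step 1: FXF
  Step 2: FXFXFXF
Matches the given result.

Answer: FXF


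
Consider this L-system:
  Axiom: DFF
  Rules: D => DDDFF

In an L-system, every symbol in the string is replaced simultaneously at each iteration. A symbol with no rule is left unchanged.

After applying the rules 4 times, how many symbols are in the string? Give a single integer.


Answer: 163

Derivation:
Step 0: length = 3
Step 1: length = 7
Step 2: length = 19
Step 3: length = 55
Step 4: length = 163


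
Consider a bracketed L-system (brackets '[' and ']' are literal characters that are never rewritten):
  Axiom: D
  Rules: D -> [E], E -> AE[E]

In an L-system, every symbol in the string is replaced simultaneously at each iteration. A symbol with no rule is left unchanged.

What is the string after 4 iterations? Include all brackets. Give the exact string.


Answer: [AAAE[E][AE[E]][AAE[E][AE[E]]]]

Derivation:
Step 0: D
Step 1: [E]
Step 2: [AE[E]]
Step 3: [AAE[E][AE[E]]]
Step 4: [AAAE[E][AE[E]][AAE[E][AE[E]]]]


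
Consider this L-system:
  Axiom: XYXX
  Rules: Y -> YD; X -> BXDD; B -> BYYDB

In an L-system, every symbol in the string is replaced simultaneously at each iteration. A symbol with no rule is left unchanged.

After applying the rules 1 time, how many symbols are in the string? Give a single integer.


Step 0: length = 4
Step 1: length = 14

Answer: 14


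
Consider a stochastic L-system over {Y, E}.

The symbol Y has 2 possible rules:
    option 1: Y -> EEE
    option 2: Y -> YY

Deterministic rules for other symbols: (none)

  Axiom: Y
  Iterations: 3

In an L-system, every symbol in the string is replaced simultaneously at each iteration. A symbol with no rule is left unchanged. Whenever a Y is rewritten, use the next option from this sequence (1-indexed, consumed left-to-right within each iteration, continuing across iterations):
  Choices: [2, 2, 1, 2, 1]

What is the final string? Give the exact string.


Step 0: Y
Step 1: YY  (used choices [2])
Step 2: YYEEE  (used choices [2, 1])
Step 3: YYEEEEEE  (used choices [2, 1])

Answer: YYEEEEEE


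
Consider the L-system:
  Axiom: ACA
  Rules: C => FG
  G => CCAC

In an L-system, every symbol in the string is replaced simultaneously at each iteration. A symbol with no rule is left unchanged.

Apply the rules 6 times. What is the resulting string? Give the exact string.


Step 0: ACA
Step 1: AFGA
Step 2: AFCCACA
Step 3: AFFGFGAFGA
Step 4: AFFCCACFCCACAFCCACA
Step 5: AFFFGFGAFGFFGFGAFGAFFGFGAFGA
Step 6: AFFFCCACFCCACAFCCACFFCCACFCCACAFCCACAFFCCACFCCACAFCCACA

Answer: AFFFCCACFCCACAFCCACFFCCACFCCACAFCCACAFFCCACFCCACAFCCACA


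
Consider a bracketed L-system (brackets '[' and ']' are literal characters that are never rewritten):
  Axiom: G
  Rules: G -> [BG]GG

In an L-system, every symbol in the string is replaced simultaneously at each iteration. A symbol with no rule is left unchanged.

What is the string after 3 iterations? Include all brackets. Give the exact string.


Answer: [B[B[BG]GG][BG]GG[BG]GG][B[BG]GG][BG]GG[BG]GG[B[BG]GG][BG]GG[BG]GG

Derivation:
Step 0: G
Step 1: [BG]GG
Step 2: [B[BG]GG][BG]GG[BG]GG
Step 3: [B[B[BG]GG][BG]GG[BG]GG][B[BG]GG][BG]GG[BG]GG[B[BG]GG][BG]GG[BG]GG


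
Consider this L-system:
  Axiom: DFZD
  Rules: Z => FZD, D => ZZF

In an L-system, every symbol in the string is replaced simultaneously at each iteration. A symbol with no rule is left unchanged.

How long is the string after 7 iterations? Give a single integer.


Answer: 766

Derivation:
Step 0: length = 4
Step 1: length = 10
Step 2: length = 22
Step 3: length = 46
Step 4: length = 94
Step 5: length = 190
Step 6: length = 382
Step 7: length = 766


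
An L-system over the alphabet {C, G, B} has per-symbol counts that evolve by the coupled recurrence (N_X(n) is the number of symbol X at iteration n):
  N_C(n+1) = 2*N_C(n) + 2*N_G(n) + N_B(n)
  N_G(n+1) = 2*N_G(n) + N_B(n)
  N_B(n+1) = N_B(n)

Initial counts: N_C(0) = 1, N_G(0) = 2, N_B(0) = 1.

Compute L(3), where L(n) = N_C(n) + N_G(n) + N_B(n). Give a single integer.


Step 0: N_C=1, N_G=2, N_B=1, L=4
Step 1: N_C=7, N_G=5, N_B=1, L=13
Step 2: N_C=25, N_G=11, N_B=1, L=37
Step 3: N_C=73, N_G=23, N_B=1, L=97

Answer: 97


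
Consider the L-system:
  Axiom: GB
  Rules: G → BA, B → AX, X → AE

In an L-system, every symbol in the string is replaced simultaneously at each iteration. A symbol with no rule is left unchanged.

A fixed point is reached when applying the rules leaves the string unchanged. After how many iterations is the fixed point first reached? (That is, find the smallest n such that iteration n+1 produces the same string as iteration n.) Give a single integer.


Answer: 3

Derivation:
Step 0: GB
Step 1: BAAX
Step 2: AXAAAE
Step 3: AAEAAAE
Step 4: AAEAAAE  (unchanged — fixed point at step 3)


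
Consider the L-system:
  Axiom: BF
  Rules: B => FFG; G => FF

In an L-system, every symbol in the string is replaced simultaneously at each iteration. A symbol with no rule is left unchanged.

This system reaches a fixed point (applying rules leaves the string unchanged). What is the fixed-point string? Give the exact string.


Answer: FFFFF

Derivation:
Step 0: BF
Step 1: FFGF
Step 2: FFFFF
Step 3: FFFFF  (unchanged — fixed point at step 2)


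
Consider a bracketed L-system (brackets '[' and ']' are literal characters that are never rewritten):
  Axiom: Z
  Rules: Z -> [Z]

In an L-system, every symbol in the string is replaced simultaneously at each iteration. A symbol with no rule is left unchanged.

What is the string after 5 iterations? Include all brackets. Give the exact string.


Answer: [[[[[Z]]]]]

Derivation:
Step 0: Z
Step 1: [Z]
Step 2: [[Z]]
Step 3: [[[Z]]]
Step 4: [[[[Z]]]]
Step 5: [[[[[Z]]]]]


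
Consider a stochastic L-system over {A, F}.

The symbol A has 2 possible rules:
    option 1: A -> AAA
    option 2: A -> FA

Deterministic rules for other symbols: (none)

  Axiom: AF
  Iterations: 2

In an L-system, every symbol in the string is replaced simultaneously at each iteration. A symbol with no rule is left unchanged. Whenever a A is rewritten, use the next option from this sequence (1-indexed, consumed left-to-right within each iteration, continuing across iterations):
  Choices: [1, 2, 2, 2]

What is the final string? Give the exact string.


Step 0: AF
Step 1: AAAF  (used choices [1])
Step 2: FAFAFAF  (used choices [2, 2, 2])

Answer: FAFAFAF


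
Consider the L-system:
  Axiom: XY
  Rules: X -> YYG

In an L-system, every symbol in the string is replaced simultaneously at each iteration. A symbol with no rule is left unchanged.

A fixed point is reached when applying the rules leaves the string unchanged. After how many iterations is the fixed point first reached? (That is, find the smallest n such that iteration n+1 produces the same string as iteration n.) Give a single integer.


Answer: 1

Derivation:
Step 0: XY
Step 1: YYGY
Step 2: YYGY  (unchanged — fixed point at step 1)


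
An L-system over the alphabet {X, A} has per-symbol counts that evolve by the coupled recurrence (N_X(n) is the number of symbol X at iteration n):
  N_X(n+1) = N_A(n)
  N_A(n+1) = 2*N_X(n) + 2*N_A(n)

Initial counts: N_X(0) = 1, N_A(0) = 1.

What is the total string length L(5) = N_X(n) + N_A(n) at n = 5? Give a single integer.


Answer: 284

Derivation:
Step 0: N_X=1, N_A=1, L=2
Step 1: N_X=1, N_A=4, L=5
Step 2: N_X=4, N_A=10, L=14
Step 3: N_X=10, N_A=28, L=38
Step 4: N_X=28, N_A=76, L=104
Step 5: N_X=76, N_A=208, L=284


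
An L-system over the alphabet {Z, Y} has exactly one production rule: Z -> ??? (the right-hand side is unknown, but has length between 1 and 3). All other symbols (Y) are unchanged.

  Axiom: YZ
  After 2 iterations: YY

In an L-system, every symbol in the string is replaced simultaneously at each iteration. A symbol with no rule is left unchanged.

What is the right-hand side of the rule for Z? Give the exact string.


Answer: Y

Derivation:
Trying Z -> Y:
  Step 0: YZ
  Step 1: YY
  Step 2: YY
Matches the given result.


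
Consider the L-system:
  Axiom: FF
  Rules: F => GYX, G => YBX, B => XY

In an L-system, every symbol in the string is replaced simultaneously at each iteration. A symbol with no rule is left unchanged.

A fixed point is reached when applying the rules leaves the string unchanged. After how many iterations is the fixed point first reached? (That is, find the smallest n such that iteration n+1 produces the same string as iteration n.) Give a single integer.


Step 0: FF
Step 1: GYXGYX
Step 2: YBXYXYBXYX
Step 3: YXYXYXYXYXYX
Step 4: YXYXYXYXYXYX  (unchanged — fixed point at step 3)

Answer: 3


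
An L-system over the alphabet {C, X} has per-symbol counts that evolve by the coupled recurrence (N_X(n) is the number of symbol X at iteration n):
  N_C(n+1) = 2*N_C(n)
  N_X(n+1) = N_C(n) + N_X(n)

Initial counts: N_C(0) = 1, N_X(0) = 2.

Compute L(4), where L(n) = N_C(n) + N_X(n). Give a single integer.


Answer: 33

Derivation:
Step 0: N_C=1, N_X=2, L=3
Step 1: N_C=2, N_X=3, L=5
Step 2: N_C=4, N_X=5, L=9
Step 3: N_C=8, N_X=9, L=17
Step 4: N_C=16, N_X=17, L=33


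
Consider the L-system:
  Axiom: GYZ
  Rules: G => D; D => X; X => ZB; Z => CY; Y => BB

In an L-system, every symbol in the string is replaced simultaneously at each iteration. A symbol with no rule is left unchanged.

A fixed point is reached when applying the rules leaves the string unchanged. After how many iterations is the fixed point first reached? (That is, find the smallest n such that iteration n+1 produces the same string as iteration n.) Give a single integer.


Answer: 5

Derivation:
Step 0: GYZ
Step 1: DBBCY
Step 2: XBBCBB
Step 3: ZBBBCBB
Step 4: CYBBBCBB
Step 5: CBBBBBCBB
Step 6: CBBBBBCBB  (unchanged — fixed point at step 5)


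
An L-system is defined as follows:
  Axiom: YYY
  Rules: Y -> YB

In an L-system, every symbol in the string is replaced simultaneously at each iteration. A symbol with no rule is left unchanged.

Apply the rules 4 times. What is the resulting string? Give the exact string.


Answer: YBBBBYBBBBYBBBB

Derivation:
Step 0: YYY
Step 1: YBYBYB
Step 2: YBBYBBYBB
Step 3: YBBBYBBBYBBB
Step 4: YBBBBYBBBBYBBBB


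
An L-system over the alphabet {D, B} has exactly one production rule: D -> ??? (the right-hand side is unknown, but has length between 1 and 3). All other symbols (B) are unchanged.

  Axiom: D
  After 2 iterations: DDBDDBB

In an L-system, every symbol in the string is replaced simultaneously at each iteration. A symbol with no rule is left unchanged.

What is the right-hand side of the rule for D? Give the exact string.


Trying D -> DDB:
  Step 0: D
  Step 1: DDB
  Step 2: DDBDDBB
Matches the given result.

Answer: DDB


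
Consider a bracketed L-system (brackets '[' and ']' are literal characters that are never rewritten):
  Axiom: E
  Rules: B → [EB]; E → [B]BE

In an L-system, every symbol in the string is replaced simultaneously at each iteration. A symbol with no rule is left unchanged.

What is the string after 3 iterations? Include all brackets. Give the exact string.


Step 0: E
Step 1: [B]BE
Step 2: [[EB]][EB][B]BE
Step 3: [[[B]BE[EB]]][[B]BE[EB]][[EB]][EB][B]BE

Answer: [[[B]BE[EB]]][[B]BE[EB]][[EB]][EB][B]BE


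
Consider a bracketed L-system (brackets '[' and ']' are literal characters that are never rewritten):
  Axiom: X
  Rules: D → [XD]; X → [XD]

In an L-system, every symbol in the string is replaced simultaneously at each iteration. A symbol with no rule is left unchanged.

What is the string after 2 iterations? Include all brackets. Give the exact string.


Answer: [[XD][XD]]

Derivation:
Step 0: X
Step 1: [XD]
Step 2: [[XD][XD]]


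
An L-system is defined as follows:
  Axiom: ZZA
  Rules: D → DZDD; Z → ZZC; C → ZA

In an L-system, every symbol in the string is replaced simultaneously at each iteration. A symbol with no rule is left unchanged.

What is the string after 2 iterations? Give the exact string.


Answer: ZZCZZCZAZZCZZCZAA

Derivation:
Step 0: ZZA
Step 1: ZZCZZCA
Step 2: ZZCZZCZAZZCZZCZAA


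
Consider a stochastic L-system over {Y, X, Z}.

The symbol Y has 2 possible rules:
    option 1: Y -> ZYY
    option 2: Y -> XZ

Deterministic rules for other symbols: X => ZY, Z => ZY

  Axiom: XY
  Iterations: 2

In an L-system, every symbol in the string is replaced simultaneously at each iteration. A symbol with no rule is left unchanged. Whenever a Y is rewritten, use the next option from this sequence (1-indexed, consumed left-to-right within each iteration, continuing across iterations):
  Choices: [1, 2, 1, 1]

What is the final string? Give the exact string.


Step 0: XY
Step 1: ZYZYY  (used choices [1])
Step 2: ZYXZZYZYYZYY  (used choices [2, 1, 1])

Answer: ZYXZZYZYYZYY


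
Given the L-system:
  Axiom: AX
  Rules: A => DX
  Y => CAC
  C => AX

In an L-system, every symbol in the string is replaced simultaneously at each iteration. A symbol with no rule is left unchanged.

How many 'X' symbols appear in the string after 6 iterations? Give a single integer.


Answer: 2

Derivation:
Step 0: AX  (1 'X')
Step 1: DXX  (2 'X')
Step 2: DXX  (2 'X')
Step 3: DXX  (2 'X')
Step 4: DXX  (2 'X')
Step 5: DXX  (2 'X')
Step 6: DXX  (2 'X')


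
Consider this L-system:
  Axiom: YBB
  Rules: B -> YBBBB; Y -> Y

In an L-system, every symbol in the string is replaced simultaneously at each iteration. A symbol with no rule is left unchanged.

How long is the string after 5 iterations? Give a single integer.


Step 0: length = 3
Step 1: length = 11
Step 2: length = 43
Step 3: length = 171
Step 4: length = 683
Step 5: length = 2731

Answer: 2731


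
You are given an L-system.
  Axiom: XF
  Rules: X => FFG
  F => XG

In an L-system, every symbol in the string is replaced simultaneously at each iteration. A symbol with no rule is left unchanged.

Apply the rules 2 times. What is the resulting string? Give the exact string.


Step 0: XF
Step 1: FFGXG
Step 2: XGXGGFFGG

Answer: XGXGGFFGG


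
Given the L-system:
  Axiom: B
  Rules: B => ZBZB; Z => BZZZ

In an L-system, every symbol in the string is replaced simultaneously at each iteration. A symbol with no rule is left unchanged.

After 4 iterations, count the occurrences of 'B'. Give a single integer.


Step 0: B  (1 'B')
Step 1: ZBZB  (2 'B')
Step 2: BZZZZBZBBZZZZBZB  (6 'B')
Step 3: ZBZBBZZZBZZZBZZZBZZZZBZBBZZZZBZBZBZBBZZZBZZZBZZZBZZZZBZBBZZZZBZB  (22 'B')
Step 4: BZZZZBZBBZZZZBZBZBZBBZZZBZZZBZZZZBZBBZZZBZZZBZZZZBZBBZZZBZZZBZZZZBZBBZZZBZZZBZZZBZZZZBZBBZZZZBZBZBZBBZZZBZZZBZZZBZZZZBZBBZZZZBZBBZZZZBZBBZZZZBZBZBZBBZZZBZZZBZZZZBZBBZZZBZZZBZZZZBZBBZZZBZZZBZZZZBZBBZZZBZZZBZZZBZZZZBZBBZZZZBZBZBZBBZZZBZZZBZZZBZZZZBZBBZZZZBZB  (86 'B')

Answer: 86


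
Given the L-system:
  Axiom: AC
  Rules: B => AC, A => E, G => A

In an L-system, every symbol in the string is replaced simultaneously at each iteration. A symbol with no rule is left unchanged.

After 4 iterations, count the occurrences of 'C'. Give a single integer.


Answer: 1

Derivation:
Step 0: AC  (1 'C')
Step 1: EC  (1 'C')
Step 2: EC  (1 'C')
Step 3: EC  (1 'C')
Step 4: EC  (1 'C')


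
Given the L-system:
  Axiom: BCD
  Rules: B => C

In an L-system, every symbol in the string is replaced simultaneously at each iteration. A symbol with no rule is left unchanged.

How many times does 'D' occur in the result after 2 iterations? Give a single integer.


Answer: 1

Derivation:
Step 0: BCD  (1 'D')
Step 1: CCD  (1 'D')
Step 2: CCD  (1 'D')


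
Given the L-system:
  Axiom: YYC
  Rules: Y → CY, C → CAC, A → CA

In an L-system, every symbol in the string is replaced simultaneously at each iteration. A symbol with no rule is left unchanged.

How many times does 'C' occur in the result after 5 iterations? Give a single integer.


Answer: 199

Derivation:
Step 0: YYC  (1 'C')
Step 1: CYCYCAC  (4 'C')
Step 2: CACCYCACCYCACCACAC  (11 'C')
Step 3: CACCACACCACCYCACCACACCACCYCACCACACCACCACACCACAC  (29 'C')
Step 4: CACCACACCACCACACCACACCACCACACCACCYCACCACACCACCACACCACACCACCACACCACCYCACCACACCACCACACCACACCACCACACCACCACACCACACCACCACACCACAC  (76 'C')
Step 5: CACCACACCACCACACCACACCACCACACCACCACACCACACCACCACACCACACCACCACACCACCACACCACACCACCACACCACCYCACCACACCACCACACCACACCACCACACCACCACACCACACCACCACACCACACCACCACACCACCACACCACACCACCACACCACCYCACCACACCACCACACCACACCACCACACCACCACACCACACCACCACACCACACCACCACACCACCACACCACACCACCACACCACCACACCACACCACCACACCACACCACCACACCACCACACCACACCACCACACCACAC  (199 'C')


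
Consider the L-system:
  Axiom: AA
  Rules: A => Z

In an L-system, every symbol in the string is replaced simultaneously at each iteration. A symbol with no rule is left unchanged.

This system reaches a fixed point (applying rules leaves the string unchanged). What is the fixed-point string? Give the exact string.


Answer: ZZ

Derivation:
Step 0: AA
Step 1: ZZ
Step 2: ZZ  (unchanged — fixed point at step 1)


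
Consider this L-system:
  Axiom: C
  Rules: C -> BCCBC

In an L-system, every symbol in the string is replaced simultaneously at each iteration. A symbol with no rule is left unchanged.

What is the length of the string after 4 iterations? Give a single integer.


Step 0: length = 1
Step 1: length = 5
Step 2: length = 17
Step 3: length = 53
Step 4: length = 161

Answer: 161


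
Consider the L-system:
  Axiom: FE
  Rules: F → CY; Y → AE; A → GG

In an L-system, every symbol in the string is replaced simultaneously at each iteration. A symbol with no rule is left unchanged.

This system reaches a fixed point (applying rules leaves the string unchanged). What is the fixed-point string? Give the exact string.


Step 0: FE
Step 1: CYE
Step 2: CAEE
Step 3: CGGEE
Step 4: CGGEE  (unchanged — fixed point at step 3)

Answer: CGGEE


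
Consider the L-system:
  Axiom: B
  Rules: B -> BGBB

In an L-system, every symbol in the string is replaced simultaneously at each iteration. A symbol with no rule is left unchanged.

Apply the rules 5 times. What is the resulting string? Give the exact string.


Answer: BGBBGBGBBBGBBGBGBBGBGBBBGBBBGBBGBGBBBGBBGBGBBGBGBBBGBBGBGBBGBGBBBGBBBGBBGBGBBBGBBBGBBGBGBBBGBBGBGBBGBGBBBGBBBGBBGBGBBBGBBGBGBBGBGBBBGBBGBGBBGBGBBBGBBBGBBGBGBBBGBBGBGBBGBGBBBGBBGBGBBGBGBBBGBBBGBBGBGBBBGBBBGBBGBGBBBGBBGBGBBGBGBBBGBBBGBBGBGBBBGBBBGBBGBGBBBGBBGBGBBGBGBBBGBBBGBBGBGBBBGBBGBGBBGBGBBBGBBGBGBBGBGBBBGBBBGBBGBGBBBGBBBGBBGBGBBBGBBGBGBBGBGBBBGBBBGBBGBGBBBGBB

Derivation:
Step 0: B
Step 1: BGBB
Step 2: BGBBGBGBBBGBB
Step 3: BGBBGBGBBBGBBGBGBBGBGBBBGBBBGBBGBGBBBGBB
Step 4: BGBBGBGBBBGBBGBGBBGBGBBBGBBBGBBGBGBBBGBBGBGBBGBGBBBGBBGBGBBGBGBBBGBBBGBBGBGBBBGBBBGBBGBGBBBGBBGBGBBGBGBBBGBBBGBBGBGBBBGBB
Step 5: BGBBGBGBBBGBBGBGBBGBGBBBGBBBGBBGBGBBBGBBGBGBBGBGBBBGBBGBGBBGBGBBBGBBBGBBGBGBBBGBBBGBBGBGBBBGBBGBGBBGBGBBBGBBBGBBGBGBBBGBBGBGBBGBGBBBGBBGBGBBGBGBBBGBBBGBBGBGBBBGBBGBGBBGBGBBBGBBGBGBBGBGBBBGBBBGBBGBGBBBGBBBGBBGBGBBBGBBGBGBBGBGBBBGBBBGBBGBGBBBGBBBGBBGBGBBBGBBGBGBBGBGBBBGBBBGBBGBGBBBGBBGBGBBGBGBBBGBBGBGBBGBGBBBGBBBGBBGBGBBBGBBBGBBGBGBBBGBBGBGBBGBGBBBGBBBGBBGBGBBBGBB


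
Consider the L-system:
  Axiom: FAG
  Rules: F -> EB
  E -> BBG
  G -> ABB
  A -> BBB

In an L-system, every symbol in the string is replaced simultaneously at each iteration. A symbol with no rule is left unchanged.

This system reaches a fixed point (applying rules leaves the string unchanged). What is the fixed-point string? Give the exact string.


Step 0: FAG
Step 1: EBBBBABB
Step 2: BBGBBBBBBBBB
Step 3: BBABBBBBBBBBBB
Step 4: BBBBBBBBBBBBBBBB
Step 5: BBBBBBBBBBBBBBBB  (unchanged — fixed point at step 4)

Answer: BBBBBBBBBBBBBBBB


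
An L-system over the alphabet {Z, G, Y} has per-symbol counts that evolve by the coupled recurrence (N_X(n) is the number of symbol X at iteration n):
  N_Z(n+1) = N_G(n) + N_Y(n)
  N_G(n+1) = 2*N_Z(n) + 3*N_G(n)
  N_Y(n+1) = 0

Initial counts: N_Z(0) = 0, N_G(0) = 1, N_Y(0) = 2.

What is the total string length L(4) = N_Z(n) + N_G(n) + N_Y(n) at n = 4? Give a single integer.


Answer: 234

Derivation:
Step 0: N_Z=0, N_G=1, N_Y=2, L=3
Step 1: N_Z=3, N_G=3, N_Y=0, L=6
Step 2: N_Z=3, N_G=15, N_Y=0, L=18
Step 3: N_Z=15, N_G=51, N_Y=0, L=66
Step 4: N_Z=51, N_G=183, N_Y=0, L=234


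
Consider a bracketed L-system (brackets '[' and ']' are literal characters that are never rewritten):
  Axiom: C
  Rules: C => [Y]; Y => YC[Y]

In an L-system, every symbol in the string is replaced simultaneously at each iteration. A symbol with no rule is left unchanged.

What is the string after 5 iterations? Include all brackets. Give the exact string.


Step 0: C
Step 1: [Y]
Step 2: [YC[Y]]
Step 3: [YC[Y][Y][YC[Y]]]
Step 4: [YC[Y][Y][YC[Y]][YC[Y]][YC[Y][Y][YC[Y]]]]
Step 5: [YC[Y][Y][YC[Y]][YC[Y]][YC[Y][Y][YC[Y]]][YC[Y][Y][YC[Y]]][YC[Y][Y][YC[Y]][YC[Y]][YC[Y][Y][YC[Y]]]]]

Answer: [YC[Y][Y][YC[Y]][YC[Y]][YC[Y][Y][YC[Y]]][YC[Y][Y][YC[Y]]][YC[Y][Y][YC[Y]][YC[Y]][YC[Y][Y][YC[Y]]]]]


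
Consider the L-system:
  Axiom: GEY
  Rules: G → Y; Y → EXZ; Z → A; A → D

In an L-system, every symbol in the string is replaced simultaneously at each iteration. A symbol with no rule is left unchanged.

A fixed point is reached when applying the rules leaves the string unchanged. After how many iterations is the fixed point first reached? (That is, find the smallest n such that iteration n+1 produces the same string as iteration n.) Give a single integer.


Step 0: GEY
Step 1: YEEXZ
Step 2: EXZEEXA
Step 3: EXAEEXD
Step 4: EXDEEXD
Step 5: EXDEEXD  (unchanged — fixed point at step 4)

Answer: 4


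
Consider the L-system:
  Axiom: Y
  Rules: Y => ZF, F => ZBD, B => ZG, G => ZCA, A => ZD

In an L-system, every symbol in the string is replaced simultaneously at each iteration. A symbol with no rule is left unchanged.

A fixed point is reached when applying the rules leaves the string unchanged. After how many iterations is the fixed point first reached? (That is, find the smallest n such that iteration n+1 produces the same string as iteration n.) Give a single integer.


Answer: 5

Derivation:
Step 0: Y
Step 1: ZF
Step 2: ZZBD
Step 3: ZZZGD
Step 4: ZZZZCAD
Step 5: ZZZZCZDD
Step 6: ZZZZCZDD  (unchanged — fixed point at step 5)


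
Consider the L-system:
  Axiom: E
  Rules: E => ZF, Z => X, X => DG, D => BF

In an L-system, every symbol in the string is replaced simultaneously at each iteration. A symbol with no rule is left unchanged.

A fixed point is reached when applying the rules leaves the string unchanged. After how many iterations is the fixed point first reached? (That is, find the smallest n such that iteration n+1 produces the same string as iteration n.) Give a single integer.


Step 0: E
Step 1: ZF
Step 2: XF
Step 3: DGF
Step 4: BFGF
Step 5: BFGF  (unchanged — fixed point at step 4)

Answer: 4


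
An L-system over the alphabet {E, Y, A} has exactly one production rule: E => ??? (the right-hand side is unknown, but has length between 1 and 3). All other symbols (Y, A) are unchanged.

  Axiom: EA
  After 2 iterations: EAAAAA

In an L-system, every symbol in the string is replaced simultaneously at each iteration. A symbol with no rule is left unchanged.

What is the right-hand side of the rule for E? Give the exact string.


Trying E => EAA:
  Step 0: EA
  Step 1: EAAA
  Step 2: EAAAAA
Matches the given result.

Answer: EAA


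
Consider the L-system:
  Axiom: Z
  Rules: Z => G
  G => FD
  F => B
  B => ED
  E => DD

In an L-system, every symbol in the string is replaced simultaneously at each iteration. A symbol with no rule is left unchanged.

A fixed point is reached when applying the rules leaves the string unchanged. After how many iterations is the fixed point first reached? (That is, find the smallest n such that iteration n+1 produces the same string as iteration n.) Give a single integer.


Step 0: Z
Step 1: G
Step 2: FD
Step 3: BD
Step 4: EDD
Step 5: DDDD
Step 6: DDDD  (unchanged — fixed point at step 5)

Answer: 5


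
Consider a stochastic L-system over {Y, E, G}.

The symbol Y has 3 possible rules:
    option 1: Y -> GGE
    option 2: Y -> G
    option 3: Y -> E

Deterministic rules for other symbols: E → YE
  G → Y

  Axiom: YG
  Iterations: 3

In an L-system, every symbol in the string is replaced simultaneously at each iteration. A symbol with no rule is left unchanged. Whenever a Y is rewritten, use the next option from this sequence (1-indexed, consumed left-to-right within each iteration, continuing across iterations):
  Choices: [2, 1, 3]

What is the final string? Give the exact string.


Answer: EYYYE

Derivation:
Step 0: YG
Step 1: GY  (used choices [2])
Step 2: YGGE  (used choices [1])
Step 3: EYYYE  (used choices [3])


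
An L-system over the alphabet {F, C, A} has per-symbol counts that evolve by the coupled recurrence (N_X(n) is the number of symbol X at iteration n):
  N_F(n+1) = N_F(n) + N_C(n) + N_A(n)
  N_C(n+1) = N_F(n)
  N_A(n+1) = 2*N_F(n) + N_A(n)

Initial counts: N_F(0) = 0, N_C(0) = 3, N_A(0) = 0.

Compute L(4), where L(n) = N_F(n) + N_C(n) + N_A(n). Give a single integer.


Answer: 75

Derivation:
Step 0: N_F=0, N_C=3, N_A=0, L=3
Step 1: N_F=3, N_C=0, N_A=0, L=3
Step 2: N_F=3, N_C=3, N_A=6, L=12
Step 3: N_F=12, N_C=3, N_A=12, L=27
Step 4: N_F=27, N_C=12, N_A=36, L=75


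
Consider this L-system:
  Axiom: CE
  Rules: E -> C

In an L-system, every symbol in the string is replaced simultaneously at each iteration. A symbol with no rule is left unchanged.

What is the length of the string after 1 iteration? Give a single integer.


Answer: 2

Derivation:
Step 0: length = 2
Step 1: length = 2


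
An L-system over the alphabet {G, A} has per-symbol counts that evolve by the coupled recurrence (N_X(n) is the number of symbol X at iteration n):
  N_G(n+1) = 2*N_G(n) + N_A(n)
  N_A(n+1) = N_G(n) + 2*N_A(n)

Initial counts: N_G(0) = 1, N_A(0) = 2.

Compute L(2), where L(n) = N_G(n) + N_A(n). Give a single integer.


Step 0: N_G=1, N_A=2, L=3
Step 1: N_G=4, N_A=5, L=9
Step 2: N_G=13, N_A=14, L=27

Answer: 27


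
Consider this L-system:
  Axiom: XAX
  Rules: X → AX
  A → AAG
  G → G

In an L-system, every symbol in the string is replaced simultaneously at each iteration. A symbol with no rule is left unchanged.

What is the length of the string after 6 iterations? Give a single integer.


Answer: 369

Derivation:
Step 0: length = 3
Step 1: length = 7
Step 2: length = 17
Step 3: length = 39
Step 4: length = 85
Step 5: length = 179
Step 6: length = 369
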